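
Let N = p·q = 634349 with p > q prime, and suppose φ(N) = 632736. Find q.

φ(n) = (p−1)(q−1) = n − (p+q) + 1, so p + q = 634349 − 632736 + 1 = 1614.
p and q are the roots of t² − 1614t + 634349 = 0.
Discriminant: 1614² − 4·634349 = 2604996 − 2537396 = 67600; √67600 = 260.
q = (1614 − 260)/2 = 677, p = (1614 + 260)/2 = 937.
Check: 677 · 937 = 634349.

677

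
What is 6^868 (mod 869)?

6^1 ≡ 6 (mod 869)
6^2 ≡ 6^2 = 36 ≡ 36 (mod 869)
6^4 ≡ 36^2 = 1296 ≡ 427 (mod 869)
6^8 ≡ 427^2 = 182329 ≡ 708 (mod 869)
6^16 ≡ 708^2 = 501264 ≡ 720 (mod 869)
6^32 ≡ 720^2 = 518400 ≡ 476 (mod 869)
6^64 ≡ 476^2 = 226576 ≡ 636 (mod 869)
6^128 ≡ 636^2 = 404496 ≡ 411 (mod 869)
6^256 ≡ 411^2 = 168921 ≡ 335 (mod 869)
6^512 ≡ 335^2 = 112225 ≡ 124 (mod 869)
868 = 512 + 256 + 64 + 32 + 4 in binary powers of 2.
So 6^868 ≡ 124 · 335 · 636 · 476 · 427 ≡ 840 (mod 869).
Since 840 ≠ 1, base 6 is a Fermat witness: 869 is composite.

840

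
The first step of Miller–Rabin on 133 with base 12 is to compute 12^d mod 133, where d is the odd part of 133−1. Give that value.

133 − 1 = 132 = 2^2 · 33, so d = 33.
12^1 ≡ 12 (mod 133)
12^2 ≡ 12^2 = 144 ≡ 11 (mod 133)
12^4 ≡ 11^2 = 121 ≡ 121 (mod 133)
12^8 ≡ 121^2 = 14641 ≡ 11 (mod 133)
12^16 ≡ 11^2 = 121 ≡ 121 (mod 133)
12^32 ≡ 121^2 = 14641 ≡ 11 (mod 133)
33 = 32 + 1 in binary powers of 2.
So 12^33 ≡ 11 · 12 ≡ 132 (mod 133).
Since 12^d ≡ 132 (mod 133), base 12 does not prove 133 composite.

132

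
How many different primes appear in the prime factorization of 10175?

10175 = 5^2 · 407
407 = 11 · 37
10175 = 5^2 · 11 · 37, which has 3 distinct prime factors.

3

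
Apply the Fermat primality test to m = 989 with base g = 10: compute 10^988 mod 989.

440

10^1 ≡ 10 (mod 989)
10^2 ≡ 10^2 = 100 ≡ 100 (mod 989)
10^4 ≡ 100^2 = 10000 ≡ 110 (mod 989)
10^8 ≡ 110^2 = 12100 ≡ 232 (mod 989)
10^16 ≡ 232^2 = 53824 ≡ 418 (mod 989)
10^32 ≡ 418^2 = 174724 ≡ 660 (mod 989)
10^64 ≡ 660^2 = 435600 ≡ 440 (mod 989)
10^128 ≡ 440^2 = 193600 ≡ 745 (mod 989)
10^256 ≡ 745^2 = 555025 ≡ 196 (mod 989)
10^512 ≡ 196^2 = 38416 ≡ 834 (mod 989)
988 = 512 + 256 + 128 + 64 + 16 + 8 + 4 in binary powers of 2.
So 10^988 ≡ 834 · 196 · 745 · 440 · 418 · 232 · 110 ≡ 440 (mod 989).
Since 440 ≠ 1, base 10 is a Fermat witness: 989 is composite.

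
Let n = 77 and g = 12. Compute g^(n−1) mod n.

23

12^1 ≡ 12 (mod 77)
12^2 ≡ 12^2 = 144 ≡ 67 (mod 77)
12^4 ≡ 67^2 = 4489 ≡ 23 (mod 77)
12^8 ≡ 23^2 = 529 ≡ 67 (mod 77)
12^16 ≡ 67^2 = 4489 ≡ 23 (mod 77)
12^32 ≡ 23^2 = 529 ≡ 67 (mod 77)
12^64 ≡ 67^2 = 4489 ≡ 23 (mod 77)
76 = 64 + 8 + 4 in binary powers of 2.
So 12^76 ≡ 23 · 67 · 23 ≡ 23 (mod 77).
Since 23 ≠ 1, base 12 is a Fermat witness: 77 is composite.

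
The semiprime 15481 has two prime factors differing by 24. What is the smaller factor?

Since p = q + 24, we have 15481 = q(q + 24), so q² + 24q − 15481 = 0.
Discriminant: 24² + 4·15481 = 576 + 61924 = 62500; √62500 = 250.
q = (−24 + 250)/2 = 113, and p = q + 24 = 137.
Check: 113 · 137 = 15481.

113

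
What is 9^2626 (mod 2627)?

9^1 ≡ 9 (mod 2627)
9^2 ≡ 9^2 = 81 ≡ 81 (mod 2627)
9^4 ≡ 81^2 = 6561 ≡ 1307 (mod 2627)
9^8 ≡ 1307^2 = 1708249 ≡ 699 (mod 2627)
9^16 ≡ 699^2 = 488601 ≡ 2606 (mod 2627)
9^32 ≡ 2606^2 = 6791236 ≡ 441 (mod 2627)
9^64 ≡ 441^2 = 194481 ≡ 83 (mod 2627)
9^128 ≡ 83^2 = 6889 ≡ 1635 (mod 2627)
9^256 ≡ 1635^2 = 2673225 ≡ 1566 (mod 2627)
9^512 ≡ 1566^2 = 2452356 ≡ 1365 (mod 2627)
9^1024 ≡ 1365^2 = 1863225 ≡ 682 (mod 2627)
9^2048 ≡ 682^2 = 465124 ≡ 145 (mod 2627)
2626 = 2048 + 512 + 64 + 2 in binary powers of 2.
So 9^2626 ≡ 145 · 1365 · 83 · 81 ≡ 719 (mod 2627).
Since 719 ≠ 1, base 9 is a Fermat witness: 2627 is composite.

719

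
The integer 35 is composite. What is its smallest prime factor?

5

35 is odd.
Digit sum 8, not divisible by 3.
Ends in 5: divisible by 5.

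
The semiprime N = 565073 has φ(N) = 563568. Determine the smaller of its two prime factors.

φ(n) = (p−1)(q−1) = n − (p+q) + 1, so p + q = 565073 − 563568 + 1 = 1506.
p and q are the roots of t² − 1506t + 565073 = 0.
Discriminant: 1506² − 4·565073 = 2268036 − 2260292 = 7744; √7744 = 88.
q = (1506 − 88)/2 = 709, p = (1506 + 88)/2 = 797.
Check: 709 · 797 = 565073.

709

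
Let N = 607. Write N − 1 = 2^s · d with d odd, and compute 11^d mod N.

1

607 − 1 = 606 = 2^1 · 303, so d = 303.
11^1 ≡ 11 (mod 607)
11^2 ≡ 11^2 = 121 ≡ 121 (mod 607)
11^4 ≡ 121^2 = 14641 ≡ 73 (mod 607)
11^8 ≡ 73^2 = 5329 ≡ 473 (mod 607)
11^16 ≡ 473^2 = 223729 ≡ 353 (mod 607)
11^32 ≡ 353^2 = 124609 ≡ 174 (mod 607)
11^64 ≡ 174^2 = 30276 ≡ 533 (mod 607)
11^128 ≡ 533^2 = 284089 ≡ 13 (mod 607)
11^256 ≡ 13^2 = 169 ≡ 169 (mod 607)
303 = 256 + 32 + 8 + 4 + 2 + 1 in binary powers of 2.
So 11^303 ≡ 169 · 174 · 473 · 73 · 121 · 11 ≡ 1 (mod 607).
Since 11^d ≡ 1 (mod 607), base 11 does not prove 607 composite.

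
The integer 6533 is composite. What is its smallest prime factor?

6533 is odd.
Digit sum 17, not divisible by 3.
Ends in 3: not divisible by 5.
7: 6533 = 7·933 + 2
11: 6533 = 11·593 + 10
13: 6533 = 13·502 + 7
17: 6533 = 17·384 + 5
19: 6533 = 19·343 + 16
23: 6533 = 23·284 + 1
29: 6533 = 29·225 + 8
31: 6533 = 31·210 + 23
37: 6533 = 37·176 + 21
41: 6533 = 41·159 + 14
43: 6533 = 43·151 + 40
47: 6533 = 47·139

47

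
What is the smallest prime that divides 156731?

19

156731 is odd.
Digit sum 23, not divisible by 3.
Ends in 1: not divisible by 5.
7: 156731 = 7·22390 + 1
11: 156731 = 11·14248 + 3
13: 156731 = 13·12056 + 3
17: 156731 = 17·9219 + 8
19: 156731 = 19·8249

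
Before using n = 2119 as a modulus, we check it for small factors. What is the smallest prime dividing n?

2119 is odd.
Digit sum 13, not divisible by 3.
Ends in 9: not divisible by 5.
7: 2119 = 7·302 + 5
11: 2119 = 11·192 + 7
13: 2119 = 13·163

13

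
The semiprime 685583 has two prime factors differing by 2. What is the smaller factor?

Since p = q + 2, we have 685583 = q(q + 2), so q² + 2q − 685583 = 0.
Discriminant: 2² + 4·685583 = 4 + 2742332 = 2742336; √2742336 = 1656.
q = (−2 + 1656)/2 = 827, and p = q + 2 = 829.
Check: 827 · 829 = 685583.

827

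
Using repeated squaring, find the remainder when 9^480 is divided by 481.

9^1 ≡ 9 (mod 481)
9^2 ≡ 9^2 = 81 ≡ 81 (mod 481)
9^4 ≡ 81^2 = 6561 ≡ 308 (mod 481)
9^8 ≡ 308^2 = 94864 ≡ 107 (mod 481)
9^16 ≡ 107^2 = 11449 ≡ 386 (mod 481)
9^32 ≡ 386^2 = 148996 ≡ 367 (mod 481)
9^64 ≡ 367^2 = 134689 ≡ 9 (mod 481)
9^128 ≡ 9^2 = 81 ≡ 81 (mod 481)
9^256 ≡ 81^2 = 6561 ≡ 308 (mod 481)
480 = 256 + 128 + 64 + 32 in binary powers of 2.
So 9^480 ≡ 308 · 81 · 9 · 367 ≡ 248 (mod 481).
Since 248 ≠ 1, base 9 is a Fermat witness: 481 is composite.

248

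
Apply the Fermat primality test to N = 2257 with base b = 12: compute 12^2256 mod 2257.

2230

12^1 ≡ 12 (mod 2257)
12^2 ≡ 12^2 = 144 ≡ 144 (mod 2257)
12^4 ≡ 144^2 = 20736 ≡ 423 (mod 2257)
12^8 ≡ 423^2 = 178929 ≡ 626 (mod 2257)
12^16 ≡ 626^2 = 391876 ≡ 1415 (mod 2257)
12^32 ≡ 1415^2 = 2002225 ≡ 266 (mod 2257)
12^64 ≡ 266^2 = 70756 ≡ 789 (mod 2257)
12^128 ≡ 789^2 = 622521 ≡ 1846 (mod 2257)
12^256 ≡ 1846^2 = 3407716 ≡ 1903 (mod 2257)
12^512 ≡ 1903^2 = 3621409 ≡ 1181 (mod 2257)
12^1024 ≡ 1181^2 = 1394761 ≡ 2192 (mod 2257)
12^2048 ≡ 2192^2 = 4804864 ≡ 1968 (mod 2257)
2256 = 2048 + 128 + 64 + 16 in binary powers of 2.
So 12^2256 ≡ 1968 · 1846 · 789 · 1415 ≡ 2230 (mod 2257).
Since 2230 ≠ 1, base 12 is a Fermat witness: 2257 is composite.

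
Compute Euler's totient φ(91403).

Factor: 91403 = 13 · 79 · 89.
φ(91403) = (13−1) · (79−1) · (89−1) = 12 · 78 · 88 = 82368.

82368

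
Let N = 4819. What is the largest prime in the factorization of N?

4819 = 61 · 79
79 is prime.
So 4819 = 61 · 79; the largest prime factor is 79.

79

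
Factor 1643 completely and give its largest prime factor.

53

1643 = 31 · 53
53 is prime.
So 1643 = 31 · 53; the largest prime factor is 53.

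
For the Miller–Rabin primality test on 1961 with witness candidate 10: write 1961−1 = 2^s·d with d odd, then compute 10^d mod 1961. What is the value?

1210

1961 − 1 = 1960 = 2^3 · 245, so d = 245.
10^1 ≡ 10 (mod 1961)
10^2 ≡ 10^2 = 100 ≡ 100 (mod 1961)
10^4 ≡ 100^2 = 10000 ≡ 195 (mod 1961)
10^8 ≡ 195^2 = 38025 ≡ 766 (mod 1961)
10^16 ≡ 766^2 = 586756 ≡ 417 (mod 1961)
10^32 ≡ 417^2 = 173889 ≡ 1321 (mod 1961)
10^64 ≡ 1321^2 = 1745041 ≡ 1712 (mod 1961)
10^128 ≡ 1712^2 = 2930944 ≡ 1210 (mod 1961)
245 = 128 + 64 + 32 + 16 + 4 + 1 in binary powers of 2.
So 10^245 ≡ 1210 · 1712 · 1321 · 417 · 195 · 10 ≡ 1210 (mod 1961).
Squaring chain: 1210 → 1194 → 1950; never reaches −1, so base 10 is a Miller–Rabin witness that 1961 is composite.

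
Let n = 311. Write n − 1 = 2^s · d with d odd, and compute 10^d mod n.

311 − 1 = 310 = 2^1 · 155, so d = 155.
10^1 ≡ 10 (mod 311)
10^2 ≡ 10^2 = 100 ≡ 100 (mod 311)
10^4 ≡ 100^2 = 10000 ≡ 48 (mod 311)
10^8 ≡ 48^2 = 2304 ≡ 127 (mod 311)
10^16 ≡ 127^2 = 16129 ≡ 268 (mod 311)
10^32 ≡ 268^2 = 71824 ≡ 294 (mod 311)
10^64 ≡ 294^2 = 86436 ≡ 289 (mod 311)
10^128 ≡ 289^2 = 83521 ≡ 173 (mod 311)
155 = 128 + 16 + 8 + 2 + 1 in binary powers of 2.
So 10^155 ≡ 173 · 268 · 127 · 100 · 10 ≡ 1 (mod 311).
Since 10^d ≡ 1 (mod 311), base 10 does not prove 311 composite.

1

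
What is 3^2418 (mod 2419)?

3^1 ≡ 3 (mod 2419)
3^2 ≡ 3^2 = 9 ≡ 9 (mod 2419)
3^4 ≡ 9^2 = 81 ≡ 81 (mod 2419)
3^8 ≡ 81^2 = 6561 ≡ 1723 (mod 2419)
3^16 ≡ 1723^2 = 2968729 ≡ 616 (mod 2419)
3^32 ≡ 616^2 = 379456 ≡ 2092 (mod 2419)
3^64 ≡ 2092^2 = 4376464 ≡ 493 (mod 2419)
3^128 ≡ 493^2 = 243049 ≡ 1149 (mod 2419)
3^256 ≡ 1149^2 = 1320201 ≡ 1846 (mod 2419)
3^512 ≡ 1846^2 = 3407716 ≡ 1764 (mod 2419)
3^1024 ≡ 1764^2 = 3111696 ≡ 862 (mod 2419)
3^2048 ≡ 862^2 = 743044 ≡ 411 (mod 2419)
2418 = 2048 + 256 + 64 + 32 + 16 + 2 in binary powers of 2.
So 3^2418 ≡ 411 · 1846 · 493 · 2092 · 616 · 9 ≡ 501 (mod 2419).
Since 501 ≠ 1, base 3 is a Fermat witness: 2419 is composite.

501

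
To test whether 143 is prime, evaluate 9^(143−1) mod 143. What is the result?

9^1 ≡ 9 (mod 143)
9^2 ≡ 9^2 = 81 ≡ 81 (mod 143)
9^4 ≡ 81^2 = 6561 ≡ 126 (mod 143)
9^8 ≡ 126^2 = 15876 ≡ 3 (mod 143)
9^16 ≡ 3^2 = 9 ≡ 9 (mod 143)
9^32 ≡ 9^2 = 81 ≡ 81 (mod 143)
9^64 ≡ 81^2 = 6561 ≡ 126 (mod 143)
9^128 ≡ 126^2 = 15876 ≡ 3 (mod 143)
142 = 128 + 8 + 4 + 2 in binary powers of 2.
So 9^142 ≡ 3 · 3 · 126 · 81 ≡ 48 (mod 143).
Since 48 ≠ 1, base 9 is a Fermat witness: 143 is composite.

48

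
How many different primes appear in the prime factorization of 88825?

4

88825 = 5^2 · 3553
3553 = 11 · 323
323 = 17 · 19
88825 = 5^2 · 11 · 17 · 19, which has 4 distinct prime factors.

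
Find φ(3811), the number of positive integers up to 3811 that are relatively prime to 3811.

3672

Factor: 3811 = 37 · 103.
φ(3811) = (37−1) · (103−1) = 36 · 102 = 3672.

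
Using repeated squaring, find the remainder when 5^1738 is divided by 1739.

5^1 ≡ 5 (mod 1739)
5^2 ≡ 5^2 = 25 ≡ 25 (mod 1739)
5^4 ≡ 25^2 = 625 ≡ 625 (mod 1739)
5^8 ≡ 625^2 = 390625 ≡ 1089 (mod 1739)
5^16 ≡ 1089^2 = 1185921 ≡ 1662 (mod 1739)
5^32 ≡ 1662^2 = 2762244 ≡ 712 (mod 1739)
5^64 ≡ 712^2 = 506944 ≡ 895 (mod 1739)
5^128 ≡ 895^2 = 801025 ≡ 1085 (mod 1739)
5^256 ≡ 1085^2 = 1177225 ≡ 1661 (mod 1739)
5^512 ≡ 1661^2 = 2758921 ≡ 867 (mod 1739)
5^1024 ≡ 867^2 = 751689 ≡ 441 (mod 1739)
1738 = 1024 + 512 + 128 + 64 + 8 + 2 in binary powers of 2.
So 5^1738 ≡ 441 · 867 · 1085 · 895 · 1089 · 25 ≡ 474 (mod 1739).
Since 474 ≠ 1, base 5 is a Fermat witness: 1739 is composite.

474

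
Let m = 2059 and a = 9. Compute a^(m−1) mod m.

9^1 ≡ 9 (mod 2059)
9^2 ≡ 9^2 = 81 ≡ 81 (mod 2059)
9^4 ≡ 81^2 = 6561 ≡ 384 (mod 2059)
9^8 ≡ 384^2 = 147456 ≡ 1267 (mod 2059)
9^16 ≡ 1267^2 = 1605289 ≡ 1328 (mod 2059)
9^32 ≡ 1328^2 = 1763584 ≡ 1080 (mod 2059)
9^64 ≡ 1080^2 = 1166400 ≡ 1006 (mod 2059)
9^128 ≡ 1006^2 = 1012036 ≡ 1067 (mod 2059)
9^256 ≡ 1067^2 = 1138489 ≡ 1921 (mod 2059)
9^512 ≡ 1921^2 = 3690241 ≡ 513 (mod 2059)
9^1024 ≡ 513^2 = 263169 ≡ 1676 (mod 2059)
9^2048 ≡ 1676^2 = 2808976 ≡ 500 (mod 2059)
2058 = 2048 + 8 + 2 in binary powers of 2.
So 9^2058 ≡ 500 · 1267 · 81 ≡ 1161 (mod 2059).
Since 1161 ≠ 1, base 9 is a Fermat witness: 2059 is composite.

1161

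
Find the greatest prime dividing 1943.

1943 = 29 · 67
67 is prime.
So 1943 = 29 · 67; the largest prime factor is 67.

67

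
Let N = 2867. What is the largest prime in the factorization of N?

61

2867 = 47 · 61
61 is prime.
So 2867 = 47 · 61; the largest prime factor is 61.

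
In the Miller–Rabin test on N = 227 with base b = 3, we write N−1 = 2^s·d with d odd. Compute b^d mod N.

1

227 − 1 = 226 = 2^1 · 113, so d = 113.
3^1 ≡ 3 (mod 227)
3^2 ≡ 3^2 = 9 ≡ 9 (mod 227)
3^4 ≡ 9^2 = 81 ≡ 81 (mod 227)
3^8 ≡ 81^2 = 6561 ≡ 205 (mod 227)
3^16 ≡ 205^2 = 42025 ≡ 30 (mod 227)
3^32 ≡ 30^2 = 900 ≡ 219 (mod 227)
3^64 ≡ 219^2 = 47961 ≡ 64 (mod 227)
113 = 64 + 32 + 16 + 1 in binary powers of 2.
So 3^113 ≡ 64 · 219 · 30 · 3 ≡ 1 (mod 227).
Since 3^d ≡ 1 (mod 227), base 3 does not prove 227 composite.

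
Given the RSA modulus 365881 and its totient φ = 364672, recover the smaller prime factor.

φ(n) = (p−1)(q−1) = n − (p+q) + 1, so p + q = 365881 − 364672 + 1 = 1210.
p and q are the roots of t² − 1210t + 365881 = 0.
Discriminant: 1210² − 4·365881 = 1464100 − 1463524 = 576; √576 = 24.
q = (1210 − 24)/2 = 593, p = (1210 + 24)/2 = 617.
Check: 593 · 617 = 365881.

593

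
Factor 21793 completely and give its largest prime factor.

21793 = 19 · 1147
1147 = 31 · 37
37 is prime.
So 21793 = 19 · 31 · 37; the largest prime factor is 37.

37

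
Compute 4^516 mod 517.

147

4^1 ≡ 4 (mod 517)
4^2 ≡ 4^2 = 16 ≡ 16 (mod 517)
4^4 ≡ 16^2 = 256 ≡ 256 (mod 517)
4^8 ≡ 256^2 = 65536 ≡ 394 (mod 517)
4^16 ≡ 394^2 = 155236 ≡ 136 (mod 517)
4^32 ≡ 136^2 = 18496 ≡ 401 (mod 517)
4^64 ≡ 401^2 = 160801 ≡ 14 (mod 517)
4^128 ≡ 14^2 = 196 ≡ 196 (mod 517)
4^256 ≡ 196^2 = 38416 ≡ 158 (mod 517)
4^512 ≡ 158^2 = 24964 ≡ 148 (mod 517)
516 = 512 + 4 in binary powers of 2.
So 4^516 ≡ 148 · 256 ≡ 147 (mod 517).
Since 147 ≠ 1, base 4 is a Fermat witness: 517 is composite.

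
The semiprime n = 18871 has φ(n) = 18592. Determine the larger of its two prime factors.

167

φ(n) = (p−1)(q−1) = n − (p+q) + 1, so p + q = 18871 − 18592 + 1 = 280.
p and q are the roots of t² − 280t + 18871 = 0.
Discriminant: 280² − 4·18871 = 78400 − 75484 = 2916; √2916 = 54.
q = (280 − 54)/2 = 113, p = (280 + 54)/2 = 167.
Check: 113 · 167 = 18871.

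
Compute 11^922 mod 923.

322

11^1 ≡ 11 (mod 923)
11^2 ≡ 11^2 = 121 ≡ 121 (mod 923)
11^4 ≡ 121^2 = 14641 ≡ 796 (mod 923)
11^8 ≡ 796^2 = 633616 ≡ 438 (mod 923)
11^16 ≡ 438^2 = 191844 ≡ 783 (mod 923)
11^32 ≡ 783^2 = 613089 ≡ 217 (mod 923)
11^64 ≡ 217^2 = 47089 ≡ 16 (mod 923)
11^128 ≡ 16^2 = 256 ≡ 256 (mod 923)
11^256 ≡ 256^2 = 65536 ≡ 3 (mod 923)
11^512 ≡ 3^2 = 9 ≡ 9 (mod 923)
922 = 512 + 256 + 128 + 16 + 8 + 2 in binary powers of 2.
So 11^922 ≡ 9 · 3 · 256 · 783 · 438 · 121 ≡ 322 (mod 923).
Since 322 ≠ 1, base 11 is a Fermat witness: 923 is composite.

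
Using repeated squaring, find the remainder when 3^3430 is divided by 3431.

3^1 ≡ 3 (mod 3431)
3^2 ≡ 3^2 = 9 ≡ 9 (mod 3431)
3^4 ≡ 9^2 = 81 ≡ 81 (mod 3431)
3^8 ≡ 81^2 = 6561 ≡ 3130 (mod 3431)
3^16 ≡ 3130^2 = 9796900 ≡ 1395 (mod 3431)
3^32 ≡ 1395^2 = 1946025 ≡ 648 (mod 3431)
3^64 ≡ 648^2 = 419904 ≡ 1322 (mod 3431)
3^128 ≡ 1322^2 = 1747684 ≡ 1305 (mod 3431)
3^256 ≡ 1305^2 = 1703025 ≡ 1249 (mod 3431)
3^512 ≡ 1249^2 = 1560001 ≡ 2327 (mod 3431)
3^1024 ≡ 2327^2 = 5414929 ≡ 811 (mod 3431)
3^2048 ≡ 811^2 = 657721 ≡ 2400 (mod 3431)
3430 = 2048 + 1024 + 256 + 64 + 32 + 4 + 2 in binary powers of 2.
So 3^3430 ≡ 2400 · 811 · 1249 · 1322 · 648 · 81 · 9 ≡ 1014 (mod 3431).
Since 1014 ≠ 1, base 3 is a Fermat witness: 3431 is composite.

1014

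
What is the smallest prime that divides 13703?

71

13703 is odd.
Digit sum 14, not divisible by 3.
Ends in 3: not divisible by 5.
7: 13703 = 7·1957 + 4
11: 13703 = 11·1245 + 8
13: 13703 = 13·1054 + 1
17: 13703 = 17·806 + 1
19: 13703 = 19·721 + 4
23: 13703 = 23·595 + 18
29: 13703 = 29·472 + 15
31: 13703 = 31·442 + 1
37: 13703 = 37·370 + 13
41: 13703 = 41·334 + 9
43: 13703 = 43·318 + 29
47: 13703 = 47·291 + 26
53: 13703 = 53·258 + 29
59: 13703 = 59·232 + 15
61: 13703 = 61·224 + 39
67: 13703 = 67·204 + 35
71: 13703 = 71·193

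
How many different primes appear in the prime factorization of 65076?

65076 = 2^2 · 16269
16269 = 3 · 5423
5423 = 11 · 493
493 = 17 · 29
65076 = 2^2 · 3 · 11 · 17 · 29, which has 5 distinct prime factors.

5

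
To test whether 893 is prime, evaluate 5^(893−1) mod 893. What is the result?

613

5^1 ≡ 5 (mod 893)
5^2 ≡ 5^2 = 25 ≡ 25 (mod 893)
5^4 ≡ 25^2 = 625 ≡ 625 (mod 893)
5^8 ≡ 625^2 = 390625 ≡ 384 (mod 893)
5^16 ≡ 384^2 = 147456 ≡ 111 (mod 893)
5^32 ≡ 111^2 = 12321 ≡ 712 (mod 893)
5^64 ≡ 712^2 = 506944 ≡ 613 (mod 893)
5^128 ≡ 613^2 = 375769 ≡ 709 (mod 893)
5^256 ≡ 709^2 = 502681 ≡ 815 (mod 893)
5^512 ≡ 815^2 = 664225 ≡ 726 (mod 893)
892 = 512 + 256 + 64 + 32 + 16 + 8 + 4 in binary powers of 2.
So 5^892 ≡ 726 · 815 · 613 · 712 · 111 · 384 · 625 ≡ 613 (mod 893).
Since 613 ≠ 1, base 5 is a Fermat witness: 893 is composite.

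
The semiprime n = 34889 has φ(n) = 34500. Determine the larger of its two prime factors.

φ(n) = (p−1)(q−1) = n − (p+q) + 1, so p + q = 34889 − 34500 + 1 = 390.
p and q are the roots of t² − 390t + 34889 = 0.
Discriminant: 390² − 4·34889 = 152100 − 139556 = 12544; √12544 = 112.
q = (390 − 112)/2 = 139, p = (390 + 112)/2 = 251.
Check: 139 · 251 = 34889.

251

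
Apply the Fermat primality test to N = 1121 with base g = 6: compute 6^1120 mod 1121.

517

6^1 ≡ 6 (mod 1121)
6^2 ≡ 6^2 = 36 ≡ 36 (mod 1121)
6^4 ≡ 36^2 = 1296 ≡ 175 (mod 1121)
6^8 ≡ 175^2 = 30625 ≡ 358 (mod 1121)
6^16 ≡ 358^2 = 128164 ≡ 370 (mod 1121)
6^32 ≡ 370^2 = 136900 ≡ 138 (mod 1121)
6^64 ≡ 138^2 = 19044 ≡ 1108 (mod 1121)
6^128 ≡ 1108^2 = 1227664 ≡ 169 (mod 1121)
6^256 ≡ 169^2 = 28561 ≡ 536 (mod 1121)
6^512 ≡ 536^2 = 287296 ≡ 320 (mod 1121)
6^1024 ≡ 320^2 = 102400 ≡ 389 (mod 1121)
1120 = 1024 + 64 + 32 in binary powers of 2.
So 6^1120 ≡ 389 · 1108 · 138 ≡ 517 (mod 1121).
Since 517 ≠ 1, base 6 is a Fermat witness: 1121 is composite.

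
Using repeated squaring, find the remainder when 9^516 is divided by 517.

383

9^1 ≡ 9 (mod 517)
9^2 ≡ 9^2 = 81 ≡ 81 (mod 517)
9^4 ≡ 81^2 = 6561 ≡ 357 (mod 517)
9^8 ≡ 357^2 = 127449 ≡ 267 (mod 517)
9^16 ≡ 267^2 = 71289 ≡ 460 (mod 517)
9^32 ≡ 460^2 = 211600 ≡ 147 (mod 517)
9^64 ≡ 147^2 = 21609 ≡ 412 (mod 517)
9^128 ≡ 412^2 = 169744 ≡ 168 (mod 517)
9^256 ≡ 168^2 = 28224 ≡ 306 (mod 517)
9^512 ≡ 306^2 = 93636 ≡ 59 (mod 517)
516 = 512 + 4 in binary powers of 2.
So 9^516 ≡ 59 · 357 ≡ 383 (mod 517).
Since 383 ≠ 1, base 9 is a Fermat witness: 517 is composite.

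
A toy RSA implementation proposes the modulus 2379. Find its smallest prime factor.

3

2379 is odd.
Digit sum 21, divisible by 3.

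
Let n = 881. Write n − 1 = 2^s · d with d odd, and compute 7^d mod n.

85

881 − 1 = 880 = 2^4 · 55, so d = 55.
7^1 ≡ 7 (mod 881)
7^2 ≡ 7^2 = 49 ≡ 49 (mod 881)
7^4 ≡ 49^2 = 2401 ≡ 639 (mod 881)
7^8 ≡ 639^2 = 408321 ≡ 418 (mod 881)
7^16 ≡ 418^2 = 174724 ≡ 286 (mod 881)
7^32 ≡ 286^2 = 81796 ≡ 744 (mod 881)
55 = 32 + 16 + 4 + 2 + 1 in binary powers of 2.
So 7^55 ≡ 744 · 286 · 639 · 49 · 7 ≡ 85 (mod 881).
Squaring chain: 85 → 177 → 494 → 880; reaches −1, so base 7 does not prove 881 composite.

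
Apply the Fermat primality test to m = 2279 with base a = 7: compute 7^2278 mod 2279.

7^1 ≡ 7 (mod 2279)
7^2 ≡ 7^2 = 49 ≡ 49 (mod 2279)
7^4 ≡ 49^2 = 2401 ≡ 122 (mod 2279)
7^8 ≡ 122^2 = 14884 ≡ 1210 (mod 2279)
7^16 ≡ 1210^2 = 1464100 ≡ 982 (mod 2279)
7^32 ≡ 982^2 = 964324 ≡ 307 (mod 2279)
7^64 ≡ 307^2 = 94249 ≡ 810 (mod 2279)
7^128 ≡ 810^2 = 656100 ≡ 2027 (mod 2279)
7^256 ≡ 2027^2 = 4108729 ≡ 1971 (mod 2279)
7^512 ≡ 1971^2 = 3884841 ≡ 1425 (mod 2279)
7^1024 ≡ 1425^2 = 2030625 ≡ 36 (mod 2279)
7^2048 ≡ 36^2 = 1296 ≡ 1296 (mod 2279)
2278 = 2048 + 128 + 64 + 32 + 4 + 2 in binary powers of 2.
So 7^2278 ≡ 1296 · 2027 · 810 · 307 · 122 · 49 ≡ 982 (mod 2279).
Since 982 ≠ 1, base 7 is a Fermat witness: 2279 is composite.

982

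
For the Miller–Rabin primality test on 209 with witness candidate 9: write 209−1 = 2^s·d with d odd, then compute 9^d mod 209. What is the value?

25

209 − 1 = 208 = 2^4 · 13, so d = 13.
9^1 ≡ 9 (mod 209)
9^2 ≡ 9^2 = 81 ≡ 81 (mod 209)
9^4 ≡ 81^2 = 6561 ≡ 82 (mod 209)
9^8 ≡ 82^2 = 6724 ≡ 36 (mod 209)
13 = 8 + 4 + 1 in binary powers of 2.
So 9^13 ≡ 36 · 82 · 9 ≡ 25 (mod 209).
Squaring chain: 25 → 207 → 4 → 16; never reaches −1, so base 9 is a Miller–Rabin witness that 209 is composite.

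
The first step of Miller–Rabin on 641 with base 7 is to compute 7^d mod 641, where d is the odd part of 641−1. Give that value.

641 − 1 = 640 = 2^7 · 5, so d = 5.
7^1 ≡ 7 (mod 641)
7^2 ≡ 7^2 = 49 ≡ 49 (mod 641)
7^4 ≡ 49^2 = 2401 ≡ 478 (mod 641)
5 = 4 + 1 in binary powers of 2.
So 7^5 ≡ 478 · 7 ≡ 141 (mod 641).
Squaring chain: 141 → 10 → 100 → 385 → 154 → 640 → 1; reaches −1, so base 7 does not prove 641 composite.

141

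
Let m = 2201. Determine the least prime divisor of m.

31

2201 is odd.
Digit sum 5, not divisible by 3.
Ends in 1: not divisible by 5.
7: 2201 = 7·314 + 3
11: 2201 = 11·200 + 1
13: 2201 = 13·169 + 4
17: 2201 = 17·129 + 8
19: 2201 = 19·115 + 16
23: 2201 = 23·95 + 16
29: 2201 = 29·75 + 26
31: 2201 = 31·71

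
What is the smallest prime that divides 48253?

73

48253 is odd.
Digit sum 22, not divisible by 3.
Ends in 3: not divisible by 5.
7: 48253 = 7·6893 + 2
11: 48253 = 11·4386 + 7
13: 48253 = 13·3711 + 10
17: 48253 = 17·2838 + 7
19: 48253 = 19·2539 + 12
23: 48253 = 23·2097 + 22
29: 48253 = 29·1663 + 26
31: 48253 = 31·1556 + 17
37: 48253 = 37·1304 + 5
41: 48253 = 41·1176 + 37
43: 48253 = 43·1122 + 7
47: 48253 = 47·1026 + 31
53: 48253 = 53·910 + 23
59: 48253 = 59·817 + 50
61: 48253 = 61·791 + 2
67: 48253 = 67·720 + 13
71: 48253 = 71·679 + 44
73: 48253 = 73·661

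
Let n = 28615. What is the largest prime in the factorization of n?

28615 = 5 · 5723
5723 = 59 · 97
97 is prime.
So 28615 = 5 · 59 · 97; the largest prime factor is 97.

97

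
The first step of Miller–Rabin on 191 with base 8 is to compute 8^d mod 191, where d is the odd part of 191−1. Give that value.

1

191 − 1 = 190 = 2^1 · 95, so d = 95.
8^1 ≡ 8 (mod 191)
8^2 ≡ 8^2 = 64 ≡ 64 (mod 191)
8^4 ≡ 64^2 = 4096 ≡ 85 (mod 191)
8^8 ≡ 85^2 = 7225 ≡ 158 (mod 191)
8^16 ≡ 158^2 = 24964 ≡ 134 (mod 191)
8^32 ≡ 134^2 = 17956 ≡ 2 (mod 191)
8^64 ≡ 2^2 = 4 ≡ 4 (mod 191)
95 = 64 + 16 + 8 + 4 + 2 + 1 in binary powers of 2.
So 8^95 ≡ 4 · 134 · 158 · 85 · 64 · 8 ≡ 1 (mod 191).
Since 8^d ≡ 1 (mod 191), base 8 does not prove 191 composite.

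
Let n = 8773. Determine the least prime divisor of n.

31

8773 is odd.
Digit sum 25, not divisible by 3.
Ends in 3: not divisible by 5.
7: 8773 = 7·1253 + 2
11: 8773 = 11·797 + 6
13: 8773 = 13·674 + 11
17: 8773 = 17·516 + 1
19: 8773 = 19·461 + 14
23: 8773 = 23·381 + 10
29: 8773 = 29·302 + 15
31: 8773 = 31·283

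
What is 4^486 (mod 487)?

1

4^1 ≡ 4 (mod 487)
4^2 ≡ 4^2 = 16 ≡ 16 (mod 487)
4^4 ≡ 16^2 = 256 ≡ 256 (mod 487)
4^8 ≡ 256^2 = 65536 ≡ 278 (mod 487)
4^16 ≡ 278^2 = 77284 ≡ 338 (mod 487)
4^32 ≡ 338^2 = 114244 ≡ 286 (mod 487)
4^64 ≡ 286^2 = 81796 ≡ 467 (mod 487)
4^128 ≡ 467^2 = 218089 ≡ 400 (mod 487)
4^256 ≡ 400^2 = 160000 ≡ 264 (mod 487)
486 = 256 + 128 + 64 + 32 + 4 + 2 in binary powers of 2.
So 4^486 ≡ 264 · 400 · 467 · 286 · 256 · 16 ≡ 1 (mod 487).
Since the result is 1, base 4 gives no evidence that 487 is composite.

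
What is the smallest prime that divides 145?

145 is odd.
Digit sum 10, not divisible by 3.
Ends in 5: divisible by 5.

5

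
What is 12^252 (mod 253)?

232

12^1 ≡ 12 (mod 253)
12^2 ≡ 12^2 = 144 ≡ 144 (mod 253)
12^4 ≡ 144^2 = 20736 ≡ 243 (mod 253)
12^8 ≡ 243^2 = 59049 ≡ 100 (mod 253)
12^16 ≡ 100^2 = 10000 ≡ 133 (mod 253)
12^32 ≡ 133^2 = 17689 ≡ 232 (mod 253)
12^64 ≡ 232^2 = 53824 ≡ 188 (mod 253)
12^128 ≡ 188^2 = 35344 ≡ 177 (mod 253)
252 = 128 + 64 + 32 + 16 + 8 + 4 in binary powers of 2.
So 12^252 ≡ 177 · 188 · 232 · 133 · 100 · 243 ≡ 232 (mod 253).
Since 232 ≠ 1, base 12 is a Fermat witness: 253 is composite.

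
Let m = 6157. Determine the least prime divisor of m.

6157 is odd.
Digit sum 19, not divisible by 3.
Ends in 7: not divisible by 5.
7: 6157 = 7·879 + 4
11: 6157 = 11·559 + 8
13: 6157 = 13·473 + 8
17: 6157 = 17·362 + 3
19: 6157 = 19·324 + 1
23: 6157 = 23·267 + 16
29: 6157 = 29·212 + 9
31: 6157 = 31·198 + 19
37: 6157 = 37·166 + 15
41: 6157 = 41·150 + 7
43: 6157 = 43·143 + 8
47: 6157 = 47·131

47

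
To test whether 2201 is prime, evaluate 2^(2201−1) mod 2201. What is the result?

1582

2^1 ≡ 2 (mod 2201)
2^2 ≡ 2^2 = 4 ≡ 4 (mod 2201)
2^4 ≡ 4^2 = 16 ≡ 16 (mod 2201)
2^8 ≡ 16^2 = 256 ≡ 256 (mod 2201)
2^16 ≡ 256^2 = 65536 ≡ 1707 (mod 2201)
2^32 ≡ 1707^2 = 2913849 ≡ 1926 (mod 2201)
2^64 ≡ 1926^2 = 3709476 ≡ 791 (mod 2201)
2^128 ≡ 791^2 = 625681 ≡ 597 (mod 2201)
2^256 ≡ 597^2 = 356409 ≡ 2048 (mod 2201)
2^512 ≡ 2048^2 = 4194304 ≡ 1399 (mod 2201)
2^1024 ≡ 1399^2 = 1957201 ≡ 512 (mod 2201)
2^2048 ≡ 512^2 = 262144 ≡ 225 (mod 2201)
2200 = 2048 + 128 + 16 + 8 in binary powers of 2.
So 2^2200 ≡ 225 · 597 · 1707 · 256 ≡ 1582 (mod 2201).
Since 1582 ≠ 1, base 2 is a Fermat witness: 2201 is composite.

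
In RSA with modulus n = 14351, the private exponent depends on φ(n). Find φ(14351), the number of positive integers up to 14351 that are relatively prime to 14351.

14112

Factor: 14351 = 113 · 127.
φ(14351) = (113−1) · (127−1) = 112 · 126 = 14112.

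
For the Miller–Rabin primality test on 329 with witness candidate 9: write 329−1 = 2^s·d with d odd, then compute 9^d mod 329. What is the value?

130

329 − 1 = 328 = 2^3 · 41, so d = 41.
9^1 ≡ 9 (mod 329)
9^2 ≡ 9^2 = 81 ≡ 81 (mod 329)
9^4 ≡ 81^2 = 6561 ≡ 310 (mod 329)
9^8 ≡ 310^2 = 96100 ≡ 32 (mod 329)
9^16 ≡ 32^2 = 1024 ≡ 37 (mod 329)
9^32 ≡ 37^2 = 1369 ≡ 53 (mod 329)
41 = 32 + 8 + 1 in binary powers of 2.
So 9^41 ≡ 53 · 32 · 9 ≡ 130 (mod 329).
Squaring chain: 130 → 121 → 165; never reaches −1, so base 9 is a Miller–Rabin witness that 329 is composite.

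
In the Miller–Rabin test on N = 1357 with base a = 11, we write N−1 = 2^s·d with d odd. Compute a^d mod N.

364

1357 − 1 = 1356 = 2^2 · 339, so d = 339.
11^1 ≡ 11 (mod 1357)
11^2 ≡ 11^2 = 121 ≡ 121 (mod 1357)
11^4 ≡ 121^2 = 14641 ≡ 1071 (mod 1357)
11^8 ≡ 1071^2 = 1147041 ≡ 376 (mod 1357)
11^16 ≡ 376^2 = 141376 ≡ 248 (mod 1357)
11^32 ≡ 248^2 = 61504 ≡ 439 (mod 1357)
11^64 ≡ 439^2 = 192721 ≡ 27 (mod 1357)
11^128 ≡ 27^2 = 729 ≡ 729 (mod 1357)
11^256 ≡ 729^2 = 531441 ≡ 854 (mod 1357)
339 = 256 + 64 + 16 + 2 + 1 in binary powers of 2.
So 11^339 ≡ 854 · 27 · 248 · 121 · 11 ≡ 364 (mod 1357).
Squaring chain: 364 → 867; never reaches −1, so base 11 is a Miller–Rabin witness that 1357 is composite.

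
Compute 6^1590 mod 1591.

517

6^1 ≡ 6 (mod 1591)
6^2 ≡ 6^2 = 36 ≡ 36 (mod 1591)
6^4 ≡ 36^2 = 1296 ≡ 1296 (mod 1591)
6^8 ≡ 1296^2 = 1679616 ≡ 1111 (mod 1591)
6^16 ≡ 1111^2 = 1234321 ≡ 1296 (mod 1591)
6^32 ≡ 1296^2 = 1679616 ≡ 1111 (mod 1591)
6^64 ≡ 1111^2 = 1234321 ≡ 1296 (mod 1591)
6^128 ≡ 1296^2 = 1679616 ≡ 1111 (mod 1591)
6^256 ≡ 1111^2 = 1234321 ≡ 1296 (mod 1591)
6^512 ≡ 1296^2 = 1679616 ≡ 1111 (mod 1591)
6^1024 ≡ 1111^2 = 1234321 ≡ 1296 (mod 1591)
1590 = 1024 + 512 + 32 + 16 + 4 + 2 in binary powers of 2.
So 6^1590 ≡ 1296 · 1111 · 1111 · 1296 · 1296 · 36 ≡ 517 (mod 1591).
Since 517 ≠ 1, base 6 is a Fermat witness: 1591 is composite.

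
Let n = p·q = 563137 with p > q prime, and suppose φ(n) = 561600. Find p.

φ(n) = (p−1)(q−1) = n − (p+q) + 1, so p + q = 563137 − 561600 + 1 = 1538.
p and q are the roots of t² − 1538t + 563137 = 0.
Discriminant: 1538² − 4·563137 = 2365444 − 2252548 = 112896; √112896 = 336.
q = (1538 − 336)/2 = 601, p = (1538 + 336)/2 = 937.
Check: 601 · 937 = 563137.

937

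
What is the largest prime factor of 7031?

7031 = 79 · 89
89 is prime.
So 7031 = 79 · 89; the largest prime factor is 89.

89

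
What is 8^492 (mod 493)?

458

8^1 ≡ 8 (mod 493)
8^2 ≡ 8^2 = 64 ≡ 64 (mod 493)
8^4 ≡ 64^2 = 4096 ≡ 152 (mod 493)
8^8 ≡ 152^2 = 23104 ≡ 426 (mod 493)
8^16 ≡ 426^2 = 181476 ≡ 52 (mod 493)
8^32 ≡ 52^2 = 2704 ≡ 239 (mod 493)
8^64 ≡ 239^2 = 57121 ≡ 426 (mod 493)
8^128 ≡ 426^2 = 181476 ≡ 52 (mod 493)
8^256 ≡ 52^2 = 2704 ≡ 239 (mod 493)
492 = 256 + 128 + 64 + 32 + 8 + 4 in binary powers of 2.
So 8^492 ≡ 239 · 52 · 426 · 239 · 426 · 152 ≡ 458 (mod 493).
Since 458 ≠ 1, base 8 is a Fermat witness: 493 is composite.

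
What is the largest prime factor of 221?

221 = 13 · 17
17 is prime.
So 221 = 13 · 17; the largest prime factor is 17.

17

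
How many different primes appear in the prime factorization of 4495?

4495 = 5 · 899
899 = 29 · 31
4495 = 5 · 29 · 31, which has 3 distinct prime factors.

3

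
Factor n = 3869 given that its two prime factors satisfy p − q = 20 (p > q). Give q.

53

Since p = q + 20, we have 3869 = q(q + 20), so q² + 20q − 3869 = 0.
Discriminant: 20² + 4·3869 = 400 + 15476 = 15876; √15876 = 126.
q = (−20 + 126)/2 = 53, and p = q + 20 = 73.
Check: 53 · 73 = 3869.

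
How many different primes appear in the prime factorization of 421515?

421515 = 3^2 · 46835
46835 = 5 · 9367
9367 = 17 · 551
551 = 19 · 29
421515 = 3^2 · 5 · 17 · 19 · 29, which has 5 distinct prime factors.

5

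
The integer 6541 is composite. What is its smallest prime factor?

6541 is odd.
Digit sum 16, not divisible by 3.
Ends in 1: not divisible by 5.
7: 6541 = 7·934 + 3
11: 6541 = 11·594 + 7
13: 6541 = 13·503 + 2
17: 6541 = 17·384 + 13
19: 6541 = 19·344 + 5
23: 6541 = 23·284 + 9
29: 6541 = 29·225 + 16
31: 6541 = 31·211

31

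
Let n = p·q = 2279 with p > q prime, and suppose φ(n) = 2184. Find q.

φ(n) = (p−1)(q−1) = n − (p+q) + 1, so p + q = 2279 − 2184 + 1 = 96.
p and q are the roots of t² − 96t + 2279 = 0.
Discriminant: 96² − 4·2279 = 9216 − 9116 = 100; √100 = 10.
q = (96 − 10)/2 = 43, p = (96 + 10)/2 = 53.
Check: 43 · 53 = 2279.

43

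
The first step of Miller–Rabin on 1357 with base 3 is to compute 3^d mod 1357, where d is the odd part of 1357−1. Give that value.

41

1357 − 1 = 1356 = 2^2 · 339, so d = 339.
3^1 ≡ 3 (mod 1357)
3^2 ≡ 3^2 = 9 ≡ 9 (mod 1357)
3^4 ≡ 9^2 = 81 ≡ 81 (mod 1357)
3^8 ≡ 81^2 = 6561 ≡ 1133 (mod 1357)
3^16 ≡ 1133^2 = 1283689 ≡ 1324 (mod 1357)
3^32 ≡ 1324^2 = 1752976 ≡ 1089 (mod 1357)
3^64 ≡ 1089^2 = 1185921 ≡ 1260 (mod 1357)
3^128 ≡ 1260^2 = 1587600 ≡ 1267 (mod 1357)
3^256 ≡ 1267^2 = 1605289 ≡ 1315 (mod 1357)
339 = 256 + 64 + 16 + 2 + 1 in binary powers of 2.
So 3^339 ≡ 1315 · 1260 · 1324 · 9 · 3 ≡ 41 (mod 1357).
Squaring chain: 41 → 324; never reaches −1, so base 3 is a Miller–Rabin witness that 1357 is composite.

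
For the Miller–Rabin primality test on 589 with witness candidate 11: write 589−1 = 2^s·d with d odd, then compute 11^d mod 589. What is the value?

77

589 − 1 = 588 = 2^2 · 147, so d = 147.
11^1 ≡ 11 (mod 589)
11^2 ≡ 11^2 = 121 ≡ 121 (mod 589)
11^4 ≡ 121^2 = 14641 ≡ 505 (mod 589)
11^8 ≡ 505^2 = 255025 ≡ 577 (mod 589)
11^16 ≡ 577^2 = 332929 ≡ 144 (mod 589)
11^32 ≡ 144^2 = 20736 ≡ 121 (mod 589)
11^64 ≡ 121^2 = 14641 ≡ 505 (mod 589)
11^128 ≡ 505^2 = 255025 ≡ 577 (mod 589)
147 = 128 + 16 + 2 + 1 in binary powers of 2.
So 11^147 ≡ 577 · 144 · 121 · 11 ≡ 77 (mod 589).
Squaring chain: 77 → 39; never reaches −1, so base 11 is a Miller–Rabin witness that 589 is composite.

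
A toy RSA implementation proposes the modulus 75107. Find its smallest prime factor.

75107 is odd.
Digit sum 20, not divisible by 3.
Ends in 7: not divisible by 5.
7: 75107 = 7·10729 + 4
11: 75107 = 11·6827 + 10
13: 75107 = 13·5777 + 6
17: 75107 = 17·4418 + 1
19: 75107 = 19·3953

19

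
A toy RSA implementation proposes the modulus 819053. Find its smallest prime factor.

23

819053 is odd.
Digit sum 26, not divisible by 3.
Ends in 3: not divisible by 5.
7: 819053 = 7·117007 + 4
11: 819053 = 11·74459 + 4
13: 819053 = 13·63004 + 1
17: 819053 = 17·48179 + 10
19: 819053 = 19·43108 + 1
23: 819053 = 23·35611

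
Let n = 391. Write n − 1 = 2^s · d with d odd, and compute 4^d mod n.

285

391 − 1 = 390 = 2^1 · 195, so d = 195.
4^1 ≡ 4 (mod 391)
4^2 ≡ 4^2 = 16 ≡ 16 (mod 391)
4^4 ≡ 16^2 = 256 ≡ 256 (mod 391)
4^8 ≡ 256^2 = 65536 ≡ 239 (mod 391)
4^16 ≡ 239^2 = 57121 ≡ 35 (mod 391)
4^32 ≡ 35^2 = 1225 ≡ 52 (mod 391)
4^64 ≡ 52^2 = 2704 ≡ 358 (mod 391)
4^128 ≡ 358^2 = 128164 ≡ 307 (mod 391)
195 = 128 + 64 + 2 + 1 in binary powers of 2.
So 4^195 ≡ 307 · 358 · 16 · 4 ≡ 285 (mod 391).
Squaring chain: 285; never reaches −1, so base 4 is a Miller–Rabin witness that 391 is composite.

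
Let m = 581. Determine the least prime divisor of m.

7

581 is odd.
Digit sum 14, not divisible by 3.
Ends in 1: not divisible by 5.
7: 581 = 7·83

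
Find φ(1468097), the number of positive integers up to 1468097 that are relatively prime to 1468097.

1424944

Factor: 1468097 = 59 · 149 · 167.
φ(1468097) = (59−1) · (149−1) · (167−1) = 58 · 148 · 166 = 1424944.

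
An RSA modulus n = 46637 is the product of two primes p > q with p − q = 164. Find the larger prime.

Since p = q + 164, we have 46637 = q(q + 164), so q² + 164q − 46637 = 0.
Discriminant: 164² + 4·46637 = 26896 + 186548 = 213444; √213444 = 462.
q = (−164 + 462)/2 = 149, and p = q + 164 = 313.
Check: 149 · 313 = 46637.

313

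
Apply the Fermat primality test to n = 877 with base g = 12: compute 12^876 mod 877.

12^1 ≡ 12 (mod 877)
12^2 ≡ 12^2 = 144 ≡ 144 (mod 877)
12^4 ≡ 144^2 = 20736 ≡ 565 (mod 877)
12^8 ≡ 565^2 = 319225 ≡ 874 (mod 877)
12^16 ≡ 874^2 = 763876 ≡ 9 (mod 877)
12^32 ≡ 9^2 = 81 ≡ 81 (mod 877)
12^64 ≡ 81^2 = 6561 ≡ 422 (mod 877)
12^128 ≡ 422^2 = 178084 ≡ 53 (mod 877)
12^256 ≡ 53^2 = 2809 ≡ 178 (mod 877)
12^512 ≡ 178^2 = 31684 ≡ 112 (mod 877)
876 = 512 + 256 + 64 + 32 + 8 + 4 in binary powers of 2.
So 12^876 ≡ 112 · 178 · 422 · 81 · 874 · 565 ≡ 1 (mod 877).
Since the result is 1, base 12 gives no evidence that 877 is composite.

1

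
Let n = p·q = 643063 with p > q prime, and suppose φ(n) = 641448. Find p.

907

φ(n) = (p−1)(q−1) = n − (p+q) + 1, so p + q = 643063 − 641448 + 1 = 1616.
p and q are the roots of t² − 1616t + 643063 = 0.
Discriminant: 1616² − 4·643063 = 2611456 − 2572252 = 39204; √39204 = 198.
q = (1616 − 198)/2 = 709, p = (1616 + 198)/2 = 907.
Check: 709 · 907 = 643063.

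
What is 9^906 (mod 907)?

9^1 ≡ 9 (mod 907)
9^2 ≡ 9^2 = 81 ≡ 81 (mod 907)
9^4 ≡ 81^2 = 6561 ≡ 212 (mod 907)
9^8 ≡ 212^2 = 44944 ≡ 501 (mod 907)
9^16 ≡ 501^2 = 251001 ≡ 669 (mod 907)
9^32 ≡ 669^2 = 447561 ≡ 410 (mod 907)
9^64 ≡ 410^2 = 168100 ≡ 305 (mod 907)
9^128 ≡ 305^2 = 93025 ≡ 511 (mod 907)
9^256 ≡ 511^2 = 261121 ≡ 812 (mod 907)
9^512 ≡ 812^2 = 659344 ≡ 862 (mod 907)
906 = 512 + 256 + 128 + 8 + 2 in binary powers of 2.
So 9^906 ≡ 862 · 812 · 511 · 501 · 81 ≡ 1 (mod 907).
Since the result is 1, base 9 gives no evidence that 907 is composite.

1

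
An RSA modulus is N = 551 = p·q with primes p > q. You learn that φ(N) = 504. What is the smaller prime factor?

19

φ(n) = (p−1)(q−1) = n − (p+q) + 1, so p + q = 551 − 504 + 1 = 48.
p and q are the roots of t² − 48t + 551 = 0.
Discriminant: 48² − 4·551 = 2304 − 2204 = 100; √100 = 10.
q = (48 − 10)/2 = 19, p = (48 + 10)/2 = 29.
Check: 19 · 29 = 551.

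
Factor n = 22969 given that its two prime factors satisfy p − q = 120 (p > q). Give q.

Since p = q + 120, we have 22969 = q(q + 120), so q² + 120q − 22969 = 0.
Discriminant: 120² + 4·22969 = 14400 + 91876 = 106276; √106276 = 326.
q = (−120 + 326)/2 = 103, and p = q + 120 = 223.
Check: 103 · 223 = 22969.

103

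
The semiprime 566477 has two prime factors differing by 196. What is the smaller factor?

Since p = q + 196, we have 566477 = q(q + 196), so q² + 196q − 566477 = 0.
Discriminant: 196² + 4·566477 = 38416 + 2265908 = 2304324; √2304324 = 1518.
q = (−196 + 1518)/2 = 661, and p = q + 196 = 857.
Check: 661 · 857 = 566477.

661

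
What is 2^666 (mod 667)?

179

2^1 ≡ 2 (mod 667)
2^2 ≡ 2^2 = 4 ≡ 4 (mod 667)
2^4 ≡ 4^2 = 16 ≡ 16 (mod 667)
2^8 ≡ 16^2 = 256 ≡ 256 (mod 667)
2^16 ≡ 256^2 = 65536 ≡ 170 (mod 667)
2^32 ≡ 170^2 = 28900 ≡ 219 (mod 667)
2^64 ≡ 219^2 = 47961 ≡ 604 (mod 667)
2^128 ≡ 604^2 = 364816 ≡ 634 (mod 667)
2^256 ≡ 634^2 = 401956 ≡ 422 (mod 667)
2^512 ≡ 422^2 = 178084 ≡ 662 (mod 667)
666 = 512 + 128 + 16 + 8 + 2 in binary powers of 2.
So 2^666 ≡ 662 · 634 · 170 · 256 · 4 ≡ 179 (mod 667).
Since 179 ≠ 1, base 2 is a Fermat witness: 667 is composite.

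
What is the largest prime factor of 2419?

2419 = 41 · 59
59 is prime.
So 2419 = 41 · 59; the largest prime factor is 59.

59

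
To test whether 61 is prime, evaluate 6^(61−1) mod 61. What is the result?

6^1 ≡ 6 (mod 61)
6^2 ≡ 6^2 = 36 ≡ 36 (mod 61)
6^4 ≡ 36^2 = 1296 ≡ 15 (mod 61)
6^8 ≡ 15^2 = 225 ≡ 42 (mod 61)
6^16 ≡ 42^2 = 1764 ≡ 56 (mod 61)
6^32 ≡ 56^2 = 3136 ≡ 25 (mod 61)
60 = 32 + 16 + 8 + 4 in binary powers of 2.
So 6^60 ≡ 25 · 56 · 42 · 15 ≡ 1 (mod 61).
Since the result is 1, base 6 gives no evidence that 61 is composite.

1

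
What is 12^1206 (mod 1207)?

12^1 ≡ 12 (mod 1207)
12^2 ≡ 12^2 = 144 ≡ 144 (mod 1207)
12^4 ≡ 144^2 = 20736 ≡ 217 (mod 1207)
12^8 ≡ 217^2 = 47089 ≡ 16 (mod 1207)
12^16 ≡ 16^2 = 256 ≡ 256 (mod 1207)
12^32 ≡ 256^2 = 65536 ≡ 358 (mod 1207)
12^64 ≡ 358^2 = 128164 ≡ 222 (mod 1207)
12^128 ≡ 222^2 = 49284 ≡ 1004 (mod 1207)
12^256 ≡ 1004^2 = 1008016 ≡ 171 (mod 1207)
12^512 ≡ 171^2 = 29241 ≡ 273 (mod 1207)
12^1024 ≡ 273^2 = 74529 ≡ 902 (mod 1207)
1206 = 1024 + 128 + 32 + 16 + 4 + 2 in binary powers of 2.
So 12^1206 ≡ 902 · 1004 · 358 · 256 · 217 · 144 ≡ 682 (mod 1207).
Since 682 ≠ 1, base 12 is a Fermat witness: 1207 is composite.

682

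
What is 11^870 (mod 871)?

11^1 ≡ 11 (mod 871)
11^2 ≡ 11^2 = 121 ≡ 121 (mod 871)
11^4 ≡ 121^2 = 14641 ≡ 705 (mod 871)
11^8 ≡ 705^2 = 497025 ≡ 555 (mod 871)
11^16 ≡ 555^2 = 308025 ≡ 562 (mod 871)
11^32 ≡ 562^2 = 315844 ≡ 542 (mod 871)
11^64 ≡ 542^2 = 293764 ≡ 237 (mod 871)
11^128 ≡ 237^2 = 56169 ≡ 425 (mod 871)
11^256 ≡ 425^2 = 180625 ≡ 328 (mod 871)
11^512 ≡ 328^2 = 107584 ≡ 451 (mod 871)
870 = 512 + 256 + 64 + 32 + 4 + 2 in binary powers of 2.
So 11^870 ≡ 451 · 328 · 237 · 542 · 705 · 121 ≡ 129 (mod 871).
Since 129 ≠ 1, base 11 is a Fermat witness: 871 is composite.

129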